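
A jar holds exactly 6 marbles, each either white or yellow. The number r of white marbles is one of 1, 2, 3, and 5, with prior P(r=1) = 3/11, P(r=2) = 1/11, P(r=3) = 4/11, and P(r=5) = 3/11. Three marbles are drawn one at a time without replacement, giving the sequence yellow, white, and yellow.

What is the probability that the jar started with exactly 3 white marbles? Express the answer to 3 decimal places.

0.462

Compute the likelihood of the observed sequence for each case: P(data | r = 1) = (5/6)(1/5)(4/4) = 1/6; P(data | r = 2) = (4/6)(2/5)(3/4) = 1/5; P(data | r = 3) = (3/6)(3/5)(2/4) = 3/20; P(data | r = 5) = (1/6)(5/5)(0/4) = 0.
Weighting by the prior gives 3/11 · 1/6 = 1/22, 1/11 · 1/5 = 1/55, 4/11 · 3/20 = 3/55, 3/11 · 0 = 0; with total 13/110.
So P(r = 3 | data) = (3/55) / (13/110) = 6/13.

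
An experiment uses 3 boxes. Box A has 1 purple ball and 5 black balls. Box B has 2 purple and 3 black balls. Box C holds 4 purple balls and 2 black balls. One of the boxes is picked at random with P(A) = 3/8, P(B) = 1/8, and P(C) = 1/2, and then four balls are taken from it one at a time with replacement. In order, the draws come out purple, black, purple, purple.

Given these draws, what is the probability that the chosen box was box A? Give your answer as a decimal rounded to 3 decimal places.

0.026

For each hypothesis, P(data | H) works out to: P(data | box A) = (1/6)(5/6)(1/6)(1/6) = 0.003858; P(data | box B) = (2/5)(3/5)(2/5)(2/5) = 0.0384; P(data | box C) = (4/6)(2/6)(4/6)(4/6) = 0.098765.
Weighting by the prior gives 3/8 · 0.003858 = 0.0014468, 1/8 · 0.0384 = 0.0048, 1/2 · 0.098765 = 0.049383; with total 0.055629.
So P(box A | data) = (0.0014468) / (0.055629) = 0.026007.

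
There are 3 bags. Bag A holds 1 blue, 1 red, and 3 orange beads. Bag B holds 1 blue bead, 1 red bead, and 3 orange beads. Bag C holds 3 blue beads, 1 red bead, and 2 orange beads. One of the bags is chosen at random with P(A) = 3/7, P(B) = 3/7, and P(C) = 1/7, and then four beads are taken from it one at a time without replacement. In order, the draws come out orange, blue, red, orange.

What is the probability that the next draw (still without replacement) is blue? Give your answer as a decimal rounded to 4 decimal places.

0.0526

The likelihood of the observed sequence under each hypothesis: P(data | bag A) = (3/5)(1/4)(1/3)(2/2) = 1/20; P(data | bag B) = (3/5)(1/4)(1/3)(2/2) = 1/20; P(data | bag C) = (2/6)(3/5)(1/4)(1/3) = 1/60.
Multiplying each by its prior: 3/7 · 1/20 = 3/140, 3/7 · 1/20 = 3/140, 1/7 · 1/60 = 1/420; with total 19/420.
Normalising, the posterior is P(bag A | data) = 9/19, P(bag B | data) = 9/19, P(bag C | data) = 1/19.
So P(blue next | data) = Σ P(blue next | H) P(H | data) = (0)(9/19) + (0)(9/19) + (1)(1/19) = 1/19.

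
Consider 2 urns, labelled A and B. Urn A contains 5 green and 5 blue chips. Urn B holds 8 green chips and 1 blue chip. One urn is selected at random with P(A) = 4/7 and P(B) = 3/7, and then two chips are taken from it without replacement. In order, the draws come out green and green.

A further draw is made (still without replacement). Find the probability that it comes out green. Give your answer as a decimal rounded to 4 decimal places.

0.7241

For each hypothesis, P(data | H) works out to: P(data | urn A) = (5/10)(4/9) = 2/9; P(data | urn B) = (8/9)(7/8) = 7/9.
Weighting by the prior gives 4/7 · 2/9 = 8/63, 3/7 · 7/9 = 1/3; with total 29/63.
Dividing through by the total gives posterior P(urn A | data) = 8/29, P(urn B | data) = 21/29.
The predictive probability is P(green next | data) = (3/8)(8/29) + (6/7)(21/29) = 21/29.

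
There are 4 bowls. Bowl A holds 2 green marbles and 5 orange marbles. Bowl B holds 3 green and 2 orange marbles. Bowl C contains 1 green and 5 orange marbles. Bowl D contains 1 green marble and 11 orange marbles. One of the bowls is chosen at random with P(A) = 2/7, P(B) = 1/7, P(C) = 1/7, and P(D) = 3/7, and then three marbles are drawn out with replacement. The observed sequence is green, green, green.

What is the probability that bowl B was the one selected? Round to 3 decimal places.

0.803

Under each hypothesis, the probability of the observed sequence is: P(data | bowl A) = (2/7)(2/7)(2/7) = 0.023324; P(data | bowl B) = (3/5)(3/5)(3/5) = 0.216; P(data | bowl C) = (1/6)(1/6)(1/6) = 0.0046296; P(data | bowl D) = (1/12)(1/12)(1/12) = 0.0005787.
Multiplying each by its prior: 2/7 · 0.023324 = 0.0066639, 1/7 · 0.216 = 0.030857, 1/7 · 0.0046296 = 0.00066138, 3/7 · 0.0005787 = 0.00024802; these sum to 0.03843.
Hence P(bowl B | data) = (0.030857) / (0.03843) = 0.80294.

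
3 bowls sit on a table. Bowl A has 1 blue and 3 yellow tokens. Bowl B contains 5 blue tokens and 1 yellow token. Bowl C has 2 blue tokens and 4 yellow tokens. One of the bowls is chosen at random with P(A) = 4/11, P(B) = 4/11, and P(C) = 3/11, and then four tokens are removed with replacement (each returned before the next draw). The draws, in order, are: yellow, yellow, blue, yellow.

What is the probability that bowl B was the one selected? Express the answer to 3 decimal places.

Compute the likelihood of the observed sequence for each case: P(data | bowl A) = (3/4)(3/4)(1/4)(3/4) = 0.10547; P(data | bowl B) = (1/6)(1/6)(5/6)(1/6) = 0.003858; P(data | bowl C) = (4/6)(4/6)(2/6)(4/6) = 0.098765.
Multiplying each by its prior: 4/11 · 0.10547 = 0.038352, 4/11 · 0.003858 = 0.0014029, 3/11 · 0.098765 = 0.026936; these sum to 0.066691.
By Bayes' rule, P(bowl B | data) = (0.0014029) / (0.066691) = 0.021036.

0.021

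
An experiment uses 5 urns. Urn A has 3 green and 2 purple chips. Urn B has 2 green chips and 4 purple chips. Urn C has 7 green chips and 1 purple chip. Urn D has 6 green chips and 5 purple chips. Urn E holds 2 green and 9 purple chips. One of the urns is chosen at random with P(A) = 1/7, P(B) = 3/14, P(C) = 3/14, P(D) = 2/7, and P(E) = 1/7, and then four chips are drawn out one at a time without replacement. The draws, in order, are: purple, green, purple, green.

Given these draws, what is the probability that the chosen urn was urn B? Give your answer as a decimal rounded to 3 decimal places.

0.270

The likelihood of the observed sequence under each hypothesis: P(data | urn A) = (2/5)(3/4)(1/3)(2/2) = 0.1; P(data | urn B) = (4/6)(2/5)(3/4)(1/3) = 0.066667; P(data | urn C) = (1/8)(7/7)(0/6) = 0; P(data | urn D) = (5/11)(6/10)(4/9)(5/8) = 0.075758; P(data | urn E) = (9/11)(2/10)(8/9)(1/8) = 0.018182.
Multiplying each by its prior: 1/7 · 0.1 = 0.014286, 3/14 · 0.066667 = 0.014286, 3/14 · 0 = 0, 2/7 · 0.075758 = 0.021645, 1/7 · 0.018182 = 0.0025974; summing to 0.052814.
By Bayes' rule, P(urn B | data) = (0.014286) / (0.052814) = 0.27049.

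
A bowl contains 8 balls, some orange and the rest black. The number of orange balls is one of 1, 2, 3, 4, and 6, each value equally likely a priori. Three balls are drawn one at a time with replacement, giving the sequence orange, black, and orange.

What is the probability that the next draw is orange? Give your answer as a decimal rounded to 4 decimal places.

Compute the likelihood of the observed sequence for each case: P(data | r = 1) = (1/8)(7/8)(1/8) = 0.013672; P(data | r = 2) = (2/8)(6/8)(2/8) = 0.046875; P(data | r = 3) = (3/8)(5/8)(3/8) = 0.087891; P(data | r = 4) = (4/8)(4/8)(4/8) = 0.125; P(data | r = 6) = (6/8)(2/8)(6/8) = 0.14062.
The prior-weighted likelihoods are 1/5 · 0.013672 = 0.0027344, 1/5 · 0.046875 = 0.009375, 1/5 · 0.087891 = 0.017578, 1/5 · 0.125 = 0.025, 1/5 · 0.14062 = 0.028125; with total 0.082812.
Dividing through by the total gives posterior P(r = 1 | data) = 0.033019, P(r = 2 | data) = 0.11321, P(r = 3 | data) = 0.21226, P(r = 4 | data) = 0.30189, P(r = 6 | data) = 0.33962.
Averaging over the posterior, P(orange next | data) = (1/8)(0.033019) + (1/4)(0.11321) + (3/8)(0.21226) + (1/2)(0.30189) + (3/4)(0.33962) = 0.51769.

0.5177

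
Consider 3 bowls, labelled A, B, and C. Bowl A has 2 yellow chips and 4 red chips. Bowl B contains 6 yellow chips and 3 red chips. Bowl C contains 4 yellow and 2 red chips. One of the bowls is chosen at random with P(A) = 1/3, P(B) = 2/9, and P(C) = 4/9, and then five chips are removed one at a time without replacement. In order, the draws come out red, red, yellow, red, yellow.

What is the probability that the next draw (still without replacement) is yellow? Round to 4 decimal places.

0.1064

For each hypothesis, P(data | H) works out to: P(data | bowl A) = (4/6)(3/5)(2/4)(2/3)(1/2) = 0.066667; P(data | bowl B) = (3/9)(2/8)(6/7)(1/6)(5/5) = 0.011905; P(data | bowl C) = (2/6)(1/5)(4/4)(0/3) = 0.
Weighting by the prior gives 1/3 · 0.066667 = 0.022222, 2/9 · 0.011905 = 0.0026455, 4/9 · 0 = 0; with total 0.024868.
Normalising, the posterior is P(bowl A | data) = 0.89362, P(bowl B | data) = 0.10638, P(bowl C | data) = 0.
The predictive probability is P(yellow next | data) = (0)(0.89362) + (1)(0.10638) = 0.10638.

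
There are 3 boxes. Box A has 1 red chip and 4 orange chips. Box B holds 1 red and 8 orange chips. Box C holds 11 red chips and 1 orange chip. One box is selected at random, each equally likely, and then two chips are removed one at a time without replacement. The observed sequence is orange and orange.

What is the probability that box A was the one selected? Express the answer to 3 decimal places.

The likelihood of the observed sequence under each hypothesis: P(data | box A) = (4/5)(3/4) = 3/5; P(data | box B) = (8/9)(7/8) = 7/9; P(data | box C) = (1/12)(0/11) = 0.
Weighting by the prior gives 1/3 · 3/5 = 1/5, 1/3 · 7/9 = 7/27, 1/3 · 0 = 0; these sum to 62/135.
Hence P(box A | data) = (1/5) / (62/135) = 27/62.

0.435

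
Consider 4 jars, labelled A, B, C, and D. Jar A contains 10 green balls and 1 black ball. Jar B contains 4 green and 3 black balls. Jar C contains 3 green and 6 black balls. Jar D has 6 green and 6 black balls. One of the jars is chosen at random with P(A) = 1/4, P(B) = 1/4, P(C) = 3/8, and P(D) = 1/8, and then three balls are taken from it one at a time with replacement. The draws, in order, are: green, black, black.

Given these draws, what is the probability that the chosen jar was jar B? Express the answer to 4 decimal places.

0.2642

The likelihood of the observed sequence under each hypothesis: P(data | jar A) = (10/11)(1/11)(1/11) = 0.0075131; P(data | jar B) = (4/7)(3/7)(3/7) = 0.10496; P(data | jar C) = (3/9)(6/9)(6/9) = 0.14815; P(data | jar D) = (6/12)(6/12)(6/12) = 0.125.
Multiplying each by its prior: 1/4 · 0.0075131 = 0.0018783, 1/4 · 0.10496 = 0.026239, 3/8 · 0.14815 = 0.055556, 1/8 · 0.125 = 0.015625; these sum to 0.099298.
Hence P(jar B | data) = (0.026239) / (0.099298) = 0.26425.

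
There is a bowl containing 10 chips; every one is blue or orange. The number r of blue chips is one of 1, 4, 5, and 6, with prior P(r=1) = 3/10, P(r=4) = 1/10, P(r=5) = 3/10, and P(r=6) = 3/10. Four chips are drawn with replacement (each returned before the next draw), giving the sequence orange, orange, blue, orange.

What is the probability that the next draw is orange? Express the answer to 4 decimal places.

Compute the likelihood of the observed sequence for each case: P(data | r = 1) = (9/10)(9/10)(1/10)(9/10) = 0.0729; P(data | r = 4) = (6/10)(6/10)(4/10)(6/10) = 0.0864; P(data | r = 5) = (5/10)(5/10)(5/10)(5/10) = 0.0625; P(data | r = 6) = (4/10)(4/10)(6/10)(4/10) = 0.0384.
The prior-weighted likelihoods are 3/10 · 0.0729 = 0.02187, 1/10 · 0.0864 = 0.00864, 3/10 · 0.0625 = 0.01875, 3/10 · 0.0384 = 0.01152; these sum to 0.06078.
The posterior is then P(r = 1 | data) = 0.35982, P(r = 4 | data) = 0.14215, P(r = 5 | data) = 0.30849, P(r = 6 | data) = 0.18954.
So P(orange next | data) = Σ P(orange next | H) P(H | data) = (9/10)(0.35982) + (3/5)(0.14215) + (1/2)(0.30849) + (2/5)(0.18954) = 0.63919.

0.6392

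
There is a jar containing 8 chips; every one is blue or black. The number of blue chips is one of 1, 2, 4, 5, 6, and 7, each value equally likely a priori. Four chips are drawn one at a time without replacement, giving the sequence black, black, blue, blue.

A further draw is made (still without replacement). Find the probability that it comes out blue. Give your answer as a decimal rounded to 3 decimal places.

Compute the likelihood of the observed sequence for each case: P(data | r = 1) = (7/8)(6/7)(1/6)(0/5) = 0; P(data | r = 2) = (6/8)(5/7)(2/6)(1/5) = 1/28; P(data | r = 4) = (4/8)(3/7)(4/6)(3/5) = 3/35; P(data | r = 5) = (3/8)(2/7)(5/6)(4/5) = 1/14; P(data | r = 6) = (2/8)(1/7)(6/6)(5/5) = 1/28; P(data | r = 7) = (1/8)(0/7) = 0.
Weighting by the prior gives 1/6 · 0 = 0, 1/6 · 1/28 = 1/168, 1/6 · 3/35 = 1/70, 1/6 · 1/14 = 1/84, 1/6 · 1/28 = 1/168, 1/6 · 0 = 0; summing to 4/105.
The posterior is then P(r = 1 | data) = 0, P(r = 2 | data) = 5/32, P(r = 4 | data) = 3/8, P(r = 5 | data) = 5/16, P(r = 6 | data) = 5/32, P(r = 7 | data) = 0.
Averaging over the posterior, P(blue next | data) = (0)(5/32) + (1/2)(3/8) + (3/4)(5/16) + (1)(5/32) = 37/64.

0.578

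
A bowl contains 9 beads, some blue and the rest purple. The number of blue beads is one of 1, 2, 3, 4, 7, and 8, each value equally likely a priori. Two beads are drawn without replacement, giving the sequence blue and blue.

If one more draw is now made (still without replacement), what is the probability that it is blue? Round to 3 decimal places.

Compute the likelihood of the observed sequence for each case: P(data | r = 1) = (1/9)(0/8) = 0; P(data | r = 2) = (2/9)(1/8) = 1/36; P(data | r = 3) = (3/9)(2/8) = 1/12; P(data | r = 4) = (4/9)(3/8) = 1/6; P(data | r = 7) = (7/9)(6/8) = 7/12; P(data | r = 8) = (8/9)(7/8) = 7/9.
Multiplying each by its prior: 1/6 · 0 = 0, 1/6 · 1/36 = 1/216, 1/6 · 1/12 = 1/72, 1/6 · 1/6 = 1/36, 1/6 · 7/12 = 7/72, 1/6 · 7/9 = 7/54; these sum to 59/216.
The posterior is then P(r = 1 | data) = 0, P(r = 2 | data) = 1/59, P(r = 3 | data) = 3/59, P(r = 4 | data) = 6/59, P(r = 7 | data) = 21/59, P(r = 8 | data) = 28/59.
Averaging over the posterior, P(blue next | data) = (0)(1/59) + (1/7)(3/59) + (2/7)(6/59) + (5/7)(21/59) + (6/7)(28/59) = 288/413.

0.697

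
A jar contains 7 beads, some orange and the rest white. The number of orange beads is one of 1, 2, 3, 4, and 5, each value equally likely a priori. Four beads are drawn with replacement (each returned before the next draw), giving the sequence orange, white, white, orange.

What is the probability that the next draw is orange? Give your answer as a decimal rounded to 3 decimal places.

For each hypothesis, P(data | H) works out to: P(data | r = 1) = (1/7)(6/7)(6/7)(1/7) = 0.014994; P(data | r = 2) = (2/7)(5/7)(5/7)(2/7) = 0.041649; P(data | r = 3) = (3/7)(4/7)(4/7)(3/7) = 0.059975; P(data | r = 4) = (4/7)(3/7)(3/7)(4/7) = 0.059975; P(data | r = 5) = (5/7)(2/7)(2/7)(5/7) = 0.041649.
Multiplying each by its prior: 1/5 · 0.014994 = 0.0029988, 1/5 · 0.041649 = 0.0083299, 1/5 · 0.059975 = 0.011995, 1/5 · 0.059975 = 0.011995, 1/5 · 0.041649 = 0.0083299; summing to 0.043648.
The posterior is then P(r = 1 | data) = 0.068702, P(r = 2 | data) = 0.19084, P(r = 3 | data) = 0.27481, P(r = 4 | data) = 0.27481, P(r = 5 | data) = 0.19084.
So P(orange next | data) = Σ P(orange next | H) P(H | data) = (1/7)(0.068702) + (2/7)(0.19084) + (3/7)(0.27481) + (4/7)(0.27481) + (5/7)(0.19084) = 0.47546.

0.475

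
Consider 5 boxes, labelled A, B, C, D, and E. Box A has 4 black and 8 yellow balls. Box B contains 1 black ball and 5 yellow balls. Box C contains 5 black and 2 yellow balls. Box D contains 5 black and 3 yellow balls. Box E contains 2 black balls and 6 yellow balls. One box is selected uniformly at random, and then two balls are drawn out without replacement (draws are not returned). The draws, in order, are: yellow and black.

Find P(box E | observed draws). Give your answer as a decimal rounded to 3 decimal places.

The likelihood of the observed sequence under each hypothesis: P(data | box A) = (8/12)(4/11) = 0.24242; P(data | box B) = (5/6)(1/5) = 0.16667; P(data | box C) = (2/7)(5/6) = 0.2381; P(data | box D) = (3/8)(5/7) = 0.26786; P(data | box E) = (6/8)(2/7) = 0.21429.
Multiplying each by its prior: 1/5 · 0.24242 = 0.048485, 1/5 · 0.16667 = 0.033333, 1/5 · 0.2381 = 0.047619, 1/5 · 0.26786 = 0.053571, 1/5 · 0.21429 = 0.042857; these sum to 0.22587.
By Bayes' rule, P(box E | data) = (0.042857) / (0.22587) = 0.18975.

0.190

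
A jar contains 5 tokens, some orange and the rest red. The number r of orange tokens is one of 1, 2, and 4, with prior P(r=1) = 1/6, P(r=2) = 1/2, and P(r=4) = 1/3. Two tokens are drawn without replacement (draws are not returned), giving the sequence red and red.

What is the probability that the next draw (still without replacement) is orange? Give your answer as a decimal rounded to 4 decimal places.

Compute the likelihood of the observed sequence for each case: P(data | r = 1) = (4/5)(3/4) = 3/5; P(data | r = 2) = (3/5)(2/4) = 3/10; P(data | r = 4) = (1/5)(0/4) = 0.
Multiplying each by its prior: 1/6 · 3/5 = 1/10, 1/2 · 3/10 = 3/20, 1/3 · 0 = 0; these sum to 1/4.
Dividing through by the total gives posterior P(r = 1 | data) = 2/5, P(r = 2 | data) = 3/5, P(r = 4 | data) = 0.
Averaging over the posterior, P(orange next | data) = (1/3)(2/5) + (2/3)(3/5) = 8/15.

0.5333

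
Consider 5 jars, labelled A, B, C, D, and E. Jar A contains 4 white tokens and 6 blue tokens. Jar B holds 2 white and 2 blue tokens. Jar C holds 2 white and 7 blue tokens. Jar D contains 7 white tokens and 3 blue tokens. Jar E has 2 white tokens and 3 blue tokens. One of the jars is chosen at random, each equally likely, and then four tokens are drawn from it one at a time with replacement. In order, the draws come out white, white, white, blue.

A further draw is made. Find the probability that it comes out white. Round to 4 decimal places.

0.5420

The likelihood of the observed sequence under each hypothesis: P(data | jar A) = (4/10)(4/10)(4/10)(6/10) = 0.0384; P(data | jar B) = (2/4)(2/4)(2/4)(2/4) = 0.0625; P(data | jar C) = (2/9)(2/9)(2/9)(7/9) = 0.0085353; P(data | jar D) = (7/10)(7/10)(7/10)(3/10) = 0.1029; P(data | jar E) = (2/5)(2/5)(2/5)(3/5) = 0.0384.
Multiplying each by its prior: 1/5 · 0.0384 = 0.00768, 1/5 · 0.0625 = 0.0125, 1/5 · 0.0085353 = 0.0017071, 1/5 · 0.1029 = 0.02058, 1/5 · 0.0384 = 0.00768; with total 0.050147.
Dividing through by the total gives posterior P(jar A | data) = 0.15315, P(jar B | data) = 0.24927, P(jar C | data) = 0.034041, P(jar D | data) = 0.41039, P(jar E | data) = 0.15315.
So P(white next | data) = Σ P(white next | H) P(H | data) = (2/5)(0.15315) + (1/2)(0.24927) + (2/9)(0.034041) + (7/10)(0.41039) + (2/5)(0.15315) = 0.54199.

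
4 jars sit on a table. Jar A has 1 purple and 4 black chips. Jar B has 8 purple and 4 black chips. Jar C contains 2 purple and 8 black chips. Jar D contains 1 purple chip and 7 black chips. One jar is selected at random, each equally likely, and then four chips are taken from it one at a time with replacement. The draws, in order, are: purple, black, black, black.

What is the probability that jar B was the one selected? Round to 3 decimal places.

For each hypothesis, P(data | H) works out to: P(data | jar A) = (1/5)(4/5)(4/5)(4/5) = 0.1024; P(data | jar B) = (8/12)(4/12)(4/12)(4/12) = 0.024691; P(data | jar C) = (2/10)(8/10)(8/10)(8/10) = 0.1024; P(data | jar D) = (1/8)(7/8)(7/8)(7/8) = 0.08374.
Weighting by the prior gives 1/4 · 0.1024 = 0.0256, 1/4 · 0.024691 = 0.0061728, 1/4 · 0.1024 = 0.0256, 1/4 · 0.08374 = 0.020935; with total 0.078308.
Therefore the posterior P(jar B | data) = (0.0061728) / (0.078308) = 0.078828.

0.079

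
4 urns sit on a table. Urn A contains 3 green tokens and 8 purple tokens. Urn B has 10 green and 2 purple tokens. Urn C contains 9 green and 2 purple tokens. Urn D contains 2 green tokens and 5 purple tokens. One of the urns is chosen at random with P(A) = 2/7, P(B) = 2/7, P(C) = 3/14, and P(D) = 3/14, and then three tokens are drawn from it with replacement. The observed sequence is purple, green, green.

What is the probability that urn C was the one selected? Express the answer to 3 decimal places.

0.299

The likelihood of the observed sequence under each hypothesis: P(data | urn A) = (8/11)(3/11)(3/11) = 0.054095; P(data | urn B) = (2/12)(10/12)(10/12) = 0.11574; P(data | urn C) = (2/11)(9/11)(9/11) = 0.12171; P(data | urn D) = (5/7)(2/7)(2/7) = 0.058309.
Weighting by the prior gives 2/7 · 0.054095 = 0.015456, 2/7 · 0.11574 = 0.033069, 3/14 · 0.12171 = 0.026081, 3/14 · 0.058309 = 0.012495; these sum to 0.087101.
Hence P(urn C | data) = (0.026081) / (0.087101) = 0.29944.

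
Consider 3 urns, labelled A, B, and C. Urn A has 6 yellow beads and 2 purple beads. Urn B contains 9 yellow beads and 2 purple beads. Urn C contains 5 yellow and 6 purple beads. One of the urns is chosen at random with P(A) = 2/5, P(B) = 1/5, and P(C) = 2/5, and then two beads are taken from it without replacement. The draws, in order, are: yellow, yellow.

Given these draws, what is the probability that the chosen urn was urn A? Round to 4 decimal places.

0.5127

The likelihood of the observed sequence under each hypothesis: P(data | urn A) = (6/8)(5/7) = 0.53571; P(data | urn B) = (9/11)(8/10) = 0.65455; P(data | urn C) = (5/11)(4/10) = 0.18182.
Weighting by the prior gives 2/5 · 0.53571 = 0.21429, 1/5 · 0.65455 = 0.13091, 2/5 · 0.18182 = 0.072727; with total 0.41792.
By Bayes' rule, P(urn A | data) = (0.21429) / (0.41792) = 0.51274.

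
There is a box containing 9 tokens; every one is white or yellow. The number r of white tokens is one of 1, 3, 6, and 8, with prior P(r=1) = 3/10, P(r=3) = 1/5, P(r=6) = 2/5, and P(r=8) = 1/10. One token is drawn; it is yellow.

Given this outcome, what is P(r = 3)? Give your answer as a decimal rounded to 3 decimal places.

0.245

The likelihood of this draw under each hypothesis: P(data | r = 1) = (8/9) = 8/9; P(data | r = 3) = (6/9) = 2/3; P(data | r = 6) = (3/9) = 1/3; P(data | r = 8) = (1/9) = 1/9.
Weighting by the prior gives 3/10 · 8/9 = 4/15, 1/5 · 2/3 = 2/15, 2/5 · 1/3 = 2/15, 1/10 · 1/9 = 1/90; these sum to 49/90.
Therefore the posterior P(r = 3 | data) = (2/15) / (49/90) = 12/49.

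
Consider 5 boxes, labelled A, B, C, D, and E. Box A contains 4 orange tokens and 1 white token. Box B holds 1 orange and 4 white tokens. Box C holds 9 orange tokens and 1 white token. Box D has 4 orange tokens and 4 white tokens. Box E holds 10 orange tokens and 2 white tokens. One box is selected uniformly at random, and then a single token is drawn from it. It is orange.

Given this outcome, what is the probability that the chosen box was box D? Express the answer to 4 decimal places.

0.1546

For each hypothesis, P(data | H) works out to: P(data | box A) = (4/5) = 4/5; P(data | box B) = (1/5) = 1/5; P(data | box C) = (9/10) = 9/10; P(data | box D) = (4/8) = 1/2; P(data | box E) = (10/12) = 5/6.
Weighting by the prior gives 1/5 · 4/5 = 4/25, 1/5 · 1/5 = 1/25, 1/5 · 9/10 = 9/50, 1/5 · 1/2 = 1/10, 1/5 · 5/6 = 1/6; summing to 97/150.
So P(box D | data) = (1/10) / (97/150) = 15/97.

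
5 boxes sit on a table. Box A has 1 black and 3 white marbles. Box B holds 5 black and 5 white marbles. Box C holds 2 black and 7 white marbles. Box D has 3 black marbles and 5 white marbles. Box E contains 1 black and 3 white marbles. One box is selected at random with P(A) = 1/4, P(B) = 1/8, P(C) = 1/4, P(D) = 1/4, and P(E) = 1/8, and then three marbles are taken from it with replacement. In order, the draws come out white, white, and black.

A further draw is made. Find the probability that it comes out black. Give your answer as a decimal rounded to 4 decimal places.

0.3045

Compute the likelihood of the observed sequence for each case: P(data | box A) = (3/4)(3/4)(1/4) = 0.14062; P(data | box B) = (5/10)(5/10)(5/10) = 0.125; P(data | box C) = (7/9)(7/9)(2/9) = 0.13443; P(data | box D) = (5/8)(5/8)(3/8) = 0.14648; P(data | box E) = (3/4)(3/4)(1/4) = 0.14062.
Multiplying each by its prior: 1/4 · 0.14062 = 0.035156, 1/8 · 0.125 = 0.015625, 1/4 · 0.13443 = 0.033608, 1/4 · 0.14648 = 0.036621, 1/8 · 0.14062 = 0.017578; summing to 0.13859.
Normalising, the posterior is P(box A | data) = 0.25367, P(box B | data) = 0.11274, P(box C | data) = 0.2425, P(box D | data) = 0.26424, P(box E | data) = 0.12684.
The predictive probability is P(black next | data) = (1/4)(0.25367) + (1/2)(0.11274) + (2/9)(0.2425) + (3/8)(0.26424) + (1/4)(0.12684) = 0.30448.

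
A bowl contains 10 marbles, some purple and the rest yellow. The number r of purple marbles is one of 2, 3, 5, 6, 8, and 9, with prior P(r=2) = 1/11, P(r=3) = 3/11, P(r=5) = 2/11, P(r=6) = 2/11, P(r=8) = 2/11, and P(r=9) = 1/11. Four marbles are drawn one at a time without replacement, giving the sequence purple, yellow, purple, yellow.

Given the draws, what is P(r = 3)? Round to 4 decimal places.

For each hypothesis, P(data | H) works out to: P(data | r = 2) = (2/10)(8/9)(1/8)(7/7) = 0.022222; P(data | r = 3) = (3/10)(7/9)(2/8)(6/7) = 0.05; P(data | r = 5) = (5/10)(5/9)(4/8)(4/7) = 0.079365; P(data | r = 6) = (6/10)(4/9)(5/8)(3/7) = 0.071429; P(data | r = 8) = (8/10)(2/9)(7/8)(1/7) = 0.022222; P(data | r = 9) = (9/10)(1/9)(8/8)(0/7) = 0.
Multiplying each by its prior: 1/11 · 0.022222 = 0.0020202, 3/11 · 0.05 = 0.013636, 2/11 · 0.079365 = 0.01443, 2/11 · 0.071429 = 0.012987, 2/11 · 0.022222 = 0.0040404, 1/11 · 0 = 0; summing to 0.047114.
Therefore the posterior P(r = 3 | data) = (0.013636) / (0.047114) = 0.28943.

0.2894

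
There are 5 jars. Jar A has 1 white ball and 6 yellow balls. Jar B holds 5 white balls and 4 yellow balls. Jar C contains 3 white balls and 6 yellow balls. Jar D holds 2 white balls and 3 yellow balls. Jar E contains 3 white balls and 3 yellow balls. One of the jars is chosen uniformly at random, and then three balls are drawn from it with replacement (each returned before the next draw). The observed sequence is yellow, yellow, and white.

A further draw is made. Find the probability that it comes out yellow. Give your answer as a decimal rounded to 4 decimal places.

0.6115

Under each hypothesis, the probability of the observed sequence is: P(data | jar A) = (6/7)(6/7)(1/7) = 0.10496; P(data | jar B) = (4/9)(4/9)(5/9) = 0.10974; P(data | jar C) = (6/9)(6/9)(3/9) = 0.14815; P(data | jar D) = (3/5)(3/5)(2/5) = 0.144; P(data | jar E) = (3/6)(3/6)(3/6) = 0.125.
The prior-weighted likelihoods are 1/5 · 0.10496 = 0.020991, 1/5 · 0.10974 = 0.021948, 1/5 · 0.14815 = 0.02963, 1/5 · 0.144 = 0.0288, 1/5 · 0.125 = 0.025; summing to 0.12637.
Normalising, the posterior is P(jar A | data) = 0.16611, P(jar B | data) = 0.17368, P(jar C | data) = 0.23447, P(jar D | data) = 0.2279, P(jar E | data) = 0.19783.
The predictive probability is P(yellow next | data) = (6/7)(0.16611) + (4/9)(0.17368) + (2/3)(0.23447) + (3/5)(0.2279) + (1/2)(0.19783) = 0.61155.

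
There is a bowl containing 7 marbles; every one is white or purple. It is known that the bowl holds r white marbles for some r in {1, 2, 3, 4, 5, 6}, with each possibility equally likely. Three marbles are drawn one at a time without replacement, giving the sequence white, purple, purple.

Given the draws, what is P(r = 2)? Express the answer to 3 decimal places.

0.286

Under each hypothesis, the probability of the observed sequence is: P(data | r = 1) = (1/7)(6/6)(5/5) = 1/7; P(data | r = 2) = (2/7)(5/6)(4/5) = 4/21; P(data | r = 3) = (3/7)(4/6)(3/5) = 6/35; P(data | r = 4) = (4/7)(3/6)(2/5) = 4/35; P(data | r = 5) = (5/7)(2/6)(1/5) = 1/21; P(data | r = 6) = (6/7)(1/6)(0/5) = 0.
Multiplying each by its prior: 1/6 · 1/7 = 1/42, 1/6 · 4/21 = 2/63, 1/6 · 6/35 = 1/35, 1/6 · 4/35 = 2/105, 1/6 · 1/21 = 1/126, 1/6 · 0 = 0; with total 1/9.
Therefore the posterior P(r = 2 | data) = (2/63) / (1/9) = 2/7.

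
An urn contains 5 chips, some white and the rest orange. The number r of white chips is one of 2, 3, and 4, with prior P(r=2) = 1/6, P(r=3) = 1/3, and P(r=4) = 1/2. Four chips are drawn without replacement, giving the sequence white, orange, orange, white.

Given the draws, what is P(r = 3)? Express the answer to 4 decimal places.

0.6667

Compute the likelihood of the observed sequence for each case: P(data | r = 2) = (2/5)(3/4)(2/3)(1/2) = 1/10; P(data | r = 3) = (3/5)(2/4)(1/3)(2/2) = 1/10; P(data | r = 4) = (4/5)(1/4)(0/3) = 0.
Weighting by the prior gives 1/6 · 1/10 = 1/60, 1/3 · 1/10 = 1/30, 1/2 · 0 = 0; with total 1/20.
So P(r = 3 | data) = (1/30) / (1/20) = 2/3.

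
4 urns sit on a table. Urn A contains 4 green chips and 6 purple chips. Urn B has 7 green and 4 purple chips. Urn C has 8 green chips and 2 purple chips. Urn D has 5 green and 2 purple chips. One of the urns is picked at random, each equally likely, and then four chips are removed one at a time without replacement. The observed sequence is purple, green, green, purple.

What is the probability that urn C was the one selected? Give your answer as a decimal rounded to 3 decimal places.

0.108

Compute the likelihood of the observed sequence for each case: P(data | urn A) = (6/10)(4/9)(3/8)(5/7) = 0.071429; P(data | urn B) = (4/11)(7/10)(6/9)(3/8) = 0.063636; P(data | urn C) = (2/10)(8/9)(7/8)(1/7) = 0.022222; P(data | urn D) = (2/7)(5/6)(4/5)(1/4) = 0.047619.
The prior-weighted likelihoods are 1/4 · 0.071429 = 0.017857, 1/4 · 0.063636 = 0.015909, 1/4 · 0.022222 = 0.0055556, 1/4 · 0.047619 = 0.011905; with total 0.051227.
So P(urn C | data) = (0.0055556) / (0.051227) = 0.10845.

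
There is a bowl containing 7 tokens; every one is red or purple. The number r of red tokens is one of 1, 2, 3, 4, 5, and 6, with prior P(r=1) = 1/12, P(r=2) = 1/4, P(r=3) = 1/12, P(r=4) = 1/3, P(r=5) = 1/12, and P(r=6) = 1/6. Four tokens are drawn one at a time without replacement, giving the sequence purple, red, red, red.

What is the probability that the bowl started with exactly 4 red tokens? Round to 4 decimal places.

Under each hypothesis, the probability of the observed sequence is: P(data | r = 1) = (6/7)(1/6)(0/5) = 0; P(data | r = 2) = (5/7)(2/6)(1/5)(0/4) = 0; P(data | r = 3) = (4/7)(3/6)(2/5)(1/4) = 1/35; P(data | r = 4) = (3/7)(4/6)(3/5)(2/4) = 3/35; P(data | r = 5) = (2/7)(5/6)(4/5)(3/4) = 1/7; P(data | r = 6) = (1/7)(6/6)(5/5)(4/4) = 1/7.
Multiplying each by its prior: 1/12 · 0 = 0, 1/4 · 0 = 0, 1/12 · 1/35 = 1/420, 1/3 · 3/35 = 1/35, 1/12 · 1/7 = 1/84, 1/6 · 1/7 = 1/42; these sum to 1/15.
So P(r = 4 | data) = (1/35) / (1/15) = 3/7.

0.4286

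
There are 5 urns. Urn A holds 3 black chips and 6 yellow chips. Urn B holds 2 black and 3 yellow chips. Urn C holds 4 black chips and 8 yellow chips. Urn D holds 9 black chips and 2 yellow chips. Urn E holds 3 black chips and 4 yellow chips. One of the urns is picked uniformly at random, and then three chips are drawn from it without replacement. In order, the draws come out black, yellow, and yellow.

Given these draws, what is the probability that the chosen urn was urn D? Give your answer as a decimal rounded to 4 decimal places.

For each hypothesis, P(data | H) works out to: P(data | urn A) = (3/9)(6/8)(5/7) = 0.17857; P(data | urn B) = (2/5)(3/4)(2/3) = 0.2; P(data | urn C) = (4/12)(8/11)(7/10) = 0.1697; P(data | urn D) = (9/11)(2/10)(1/9) = 0.018182; P(data | urn E) = (3/7)(4/6)(3/5) = 0.17143.
Multiplying each by its prior: 1/5 · 0.17857 = 0.035714, 1/5 · 0.2 = 0.04, 1/5 · 0.1697 = 0.033939, 1/5 · 0.018182 = 0.0036364, 1/5 · 0.17143 = 0.034286; summing to 0.14758.
Therefore the posterior P(urn D | data) = (0.0036364) / (0.14758) = 0.024641.

0.0246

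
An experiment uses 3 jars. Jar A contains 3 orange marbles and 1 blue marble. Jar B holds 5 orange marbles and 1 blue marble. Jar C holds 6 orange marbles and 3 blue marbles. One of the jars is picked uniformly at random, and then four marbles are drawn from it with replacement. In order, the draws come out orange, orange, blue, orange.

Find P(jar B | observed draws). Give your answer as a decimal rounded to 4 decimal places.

0.3208

The likelihood of the observed sequence under each hypothesis: P(data | jar A) = (3/4)(3/4)(1/4)(3/4) = 0.10547; P(data | jar B) = (5/6)(5/6)(1/6)(5/6) = 0.096451; P(data | jar C) = (6/9)(6/9)(3/9)(6/9) = 0.098765.
Multiplying each by its prior: 1/3 · 0.10547 = 0.035156, 1/3 · 0.096451 = 0.03215, 1/3 · 0.098765 = 0.032922; with total 0.10023.
So P(jar B | data) = (0.03215) / (0.10023) = 0.32077.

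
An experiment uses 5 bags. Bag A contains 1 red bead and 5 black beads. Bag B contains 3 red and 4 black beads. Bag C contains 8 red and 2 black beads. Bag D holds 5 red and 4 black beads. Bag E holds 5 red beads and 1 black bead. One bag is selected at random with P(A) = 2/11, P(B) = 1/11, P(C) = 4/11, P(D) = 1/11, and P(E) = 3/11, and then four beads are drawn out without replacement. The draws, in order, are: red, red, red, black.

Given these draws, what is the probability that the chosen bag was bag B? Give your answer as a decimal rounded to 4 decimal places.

0.0250

Compute the likelihood of the observed sequence for each case: P(data | bag A) = (1/6)(0/5) = 0; P(data | bag B) = (3/7)(2/6)(1/5)(4/4) = 0.028571; P(data | bag C) = (8/10)(7/9)(6/8)(2/7) = 0.13333; P(data | bag D) = (5/9)(4/8)(3/7)(4/6) = 0.079365; P(data | bag E) = (5/6)(4/5)(3/4)(1/3) = 0.16667.
The prior-weighted likelihoods are 2/11 · 0 = 0, 1/11 · 0.028571 = 0.0025974, 4/11 · 0.13333 = 0.048485, 1/11 · 0.079365 = 0.007215, 3/11 · 0.16667 = 0.045455; with total 0.10375.
So P(bag B | data) = (0.0025974) / (0.10375) = 0.025035.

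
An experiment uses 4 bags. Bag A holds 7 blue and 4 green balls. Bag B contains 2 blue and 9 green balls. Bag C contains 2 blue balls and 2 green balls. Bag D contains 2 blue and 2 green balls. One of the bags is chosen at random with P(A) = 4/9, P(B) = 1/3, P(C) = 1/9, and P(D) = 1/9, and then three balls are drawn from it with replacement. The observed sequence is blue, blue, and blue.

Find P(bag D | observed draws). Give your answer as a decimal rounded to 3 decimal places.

0.096

Under each hypothesis, the probability of the observed sequence is: P(data | bag A) = (7/11)(7/11)(7/11) = 0.2577; P(data | bag B) = (2/11)(2/11)(2/11) = 0.0060105; P(data | bag C) = (2/4)(2/4)(2/4) = 0.125; P(data | bag D) = (2/4)(2/4)(2/4) = 0.125.
The prior-weighted likelihoods are 4/9 · 0.2577 = 0.11453, 1/3 · 0.0060105 = 0.0020035, 1/9 · 0.125 = 0.013889, 1/9 · 0.125 = 0.013889; these sum to 0.14432.
Therefore the posterior P(bag D | data) = (0.013889) / (0.14432) = 0.09624.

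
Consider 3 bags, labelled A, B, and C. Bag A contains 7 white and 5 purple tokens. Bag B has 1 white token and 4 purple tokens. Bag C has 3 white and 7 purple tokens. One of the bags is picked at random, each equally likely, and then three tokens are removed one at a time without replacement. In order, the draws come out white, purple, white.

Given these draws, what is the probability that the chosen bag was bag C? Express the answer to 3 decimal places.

Under each hypothesis, the probability of the observed sequence is: P(data | bag A) = (7/12)(5/11)(6/10) = 0.15909; P(data | bag B) = (1/5)(4/4)(0/3) = 0; P(data | bag C) = (3/10)(7/9)(2/8) = 0.058333.
Weighting by the prior gives 1/3 · 0.15909 = 0.05303, 1/3 · 0 = 0, 1/3 · 0.058333 = 0.019444; summing to 0.072475.
Therefore the posterior P(bag C | data) = (0.019444) / (0.072475) = 0.26829.

0.268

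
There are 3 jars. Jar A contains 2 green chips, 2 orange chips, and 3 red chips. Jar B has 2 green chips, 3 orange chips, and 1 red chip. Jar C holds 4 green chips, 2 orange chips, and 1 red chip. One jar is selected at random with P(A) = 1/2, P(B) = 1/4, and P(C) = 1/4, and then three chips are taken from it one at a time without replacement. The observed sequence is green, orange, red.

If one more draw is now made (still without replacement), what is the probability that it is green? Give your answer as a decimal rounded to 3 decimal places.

0.365

Under each hypothesis, the probability of the observed sequence is: P(data | jar A) = (2/7)(2/6)(3/5) = 2/35; P(data | jar B) = (2/6)(3/5)(1/4) = 1/20; P(data | jar C) = (4/7)(2/6)(1/5) = 4/105.
The prior-weighted likelihoods are 1/2 · 2/35 = 1/35, 1/4 · 1/20 = 1/80, 1/4 · 4/105 = 1/105; these sum to 17/336.
The posterior is then P(jar A | data) = 48/85, P(jar B | data) = 21/85, P(jar C | data) = 16/85.
The predictive probability is P(green next | data) = (1/4)(48/85) + (1/3)(21/85) + (3/4)(16/85) = 31/85.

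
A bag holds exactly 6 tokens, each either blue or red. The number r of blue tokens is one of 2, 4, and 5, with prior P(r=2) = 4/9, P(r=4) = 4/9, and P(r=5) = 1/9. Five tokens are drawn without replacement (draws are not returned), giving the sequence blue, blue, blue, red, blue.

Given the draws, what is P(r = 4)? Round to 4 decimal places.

0.6154

Compute the likelihood of the observed sequence for each case: P(data | r = 2) = (2/6)(1/5)(0/4) = 0; P(data | r = 4) = (4/6)(3/5)(2/4)(2/3)(1/2) = 1/15; P(data | r = 5) = (5/6)(4/5)(3/4)(1/3)(2/2) = 1/6.
Weighting by the prior gives 4/9 · 0 = 0, 4/9 · 1/15 = 4/135, 1/9 · 1/6 = 1/54; summing to 13/270.
By Bayes' rule, P(r = 4 | data) = (4/135) / (13/270) = 8/13.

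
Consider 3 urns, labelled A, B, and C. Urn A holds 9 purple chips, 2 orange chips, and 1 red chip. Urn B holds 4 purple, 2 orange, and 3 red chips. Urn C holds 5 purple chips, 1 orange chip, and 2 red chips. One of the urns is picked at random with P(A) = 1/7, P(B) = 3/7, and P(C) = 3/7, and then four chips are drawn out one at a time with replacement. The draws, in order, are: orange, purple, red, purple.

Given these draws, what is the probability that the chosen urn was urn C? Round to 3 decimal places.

Compute the likelihood of the observed sequence for each case: P(data | urn A) = (2/12)(9/12)(1/12)(9/12) = 0.0078125; P(data | urn B) = (2/9)(4/9)(3/9)(4/9) = 0.014632; P(data | urn C) = (1/8)(5/8)(2/8)(5/8) = 0.012207.
Multiplying each by its prior: 1/7 · 0.0078125 = 0.0011161, 3/7 · 0.014632 = 0.0062708, 3/7 · 0.012207 = 0.0052316; summing to 0.012618.
Hence P(urn C | data) = (0.0052316) / (0.012618) = 0.4146.

0.415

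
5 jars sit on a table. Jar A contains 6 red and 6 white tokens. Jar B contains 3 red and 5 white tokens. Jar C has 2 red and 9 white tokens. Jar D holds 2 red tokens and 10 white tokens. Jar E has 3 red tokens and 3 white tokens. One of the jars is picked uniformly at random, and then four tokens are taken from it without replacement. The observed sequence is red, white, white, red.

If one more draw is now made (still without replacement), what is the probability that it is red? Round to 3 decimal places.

0.377

Compute the likelihood of the observed sequence for each case: P(data | jar A) = (6/12)(6/11)(5/10)(5/9) = 0.075758; P(data | jar B) = (3/8)(5/7)(4/6)(2/5) = 0.071429; P(data | jar C) = (2/11)(9/10)(8/9)(1/8) = 0.018182; P(data | jar D) = (2/12)(10/11)(9/10)(1/9) = 0.015152; P(data | jar E) = (3/6)(3/5)(2/4)(2/3) = 0.1.
Weighting by the prior gives 1/5 · 0.075758 = 0.015152, 1/5 · 0.071429 = 0.014286, 1/5 · 0.018182 = 0.0036364, 1/5 · 0.015152 = 0.0030303, 1/5 · 0.1 = 0.02; these sum to 0.056104.
Normalising, the posterior is P(jar A | data) = 0.27006, P(jar B | data) = 0.25463, P(jar C | data) = 0.064815, P(jar D | data) = 0.054012, P(jar E | data) = 0.35648.
Averaging over the posterior, P(red next | data) = (1/2)(0.27006) + (1/4)(0.25463) + (0)(0.064815) + (0)(0.054012) + (1/2)(0.35648) = 0.37693.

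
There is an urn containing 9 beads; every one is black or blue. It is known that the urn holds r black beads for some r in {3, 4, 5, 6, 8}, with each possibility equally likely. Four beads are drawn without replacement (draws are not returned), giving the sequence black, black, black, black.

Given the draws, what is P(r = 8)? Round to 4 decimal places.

Compute the likelihood of the observed sequence for each case: P(data | r = 3) = (3/9)(2/8)(1/7)(0/6) = 0; P(data | r = 4) = (4/9)(3/8)(2/7)(1/6) = 1/126; P(data | r = 5) = (5/9)(4/8)(3/7)(2/6) = 5/126; P(data | r = 6) = (6/9)(5/8)(4/7)(3/6) = 5/42; P(data | r = 8) = (8/9)(7/8)(6/7)(5/6) = 5/9.
Weighting by the prior gives 1/5 · 0 = 0, 1/5 · 1/126 = 1/630, 1/5 · 5/126 = 1/126, 1/5 · 5/42 = 1/42, 1/5 · 5/9 = 1/9; these sum to 13/90.
Hence P(r = 8 | data) = (1/9) / (13/90) = 10/13.

0.7692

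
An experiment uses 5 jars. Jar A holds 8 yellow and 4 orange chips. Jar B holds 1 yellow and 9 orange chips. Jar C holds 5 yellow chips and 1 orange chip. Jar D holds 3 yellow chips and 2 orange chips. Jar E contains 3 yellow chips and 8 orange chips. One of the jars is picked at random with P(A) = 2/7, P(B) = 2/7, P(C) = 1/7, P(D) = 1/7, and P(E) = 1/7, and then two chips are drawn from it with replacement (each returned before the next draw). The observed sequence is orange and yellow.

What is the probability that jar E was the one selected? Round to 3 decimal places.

For each hypothesis, P(data | H) works out to: P(data | jar A) = (4/12)(8/12) = 0.22222; P(data | jar B) = (9/10)(1/10) = 0.09; P(data | jar C) = (1/6)(5/6) = 0.13889; P(data | jar D) = (2/5)(3/5) = 0.24; P(data | jar E) = (8/11)(3/11) = 0.19835.
Weighting by the prior gives 2/7 · 0.22222 = 0.063492, 2/7 · 0.09 = 0.025714, 1/7 · 0.13889 = 0.019841, 1/7 · 0.24 = 0.034286, 1/7 · 0.19835 = 0.028335; summing to 0.17167.
So P(jar E | data) = (0.028335) / (0.17167) = 0.16506.

0.165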